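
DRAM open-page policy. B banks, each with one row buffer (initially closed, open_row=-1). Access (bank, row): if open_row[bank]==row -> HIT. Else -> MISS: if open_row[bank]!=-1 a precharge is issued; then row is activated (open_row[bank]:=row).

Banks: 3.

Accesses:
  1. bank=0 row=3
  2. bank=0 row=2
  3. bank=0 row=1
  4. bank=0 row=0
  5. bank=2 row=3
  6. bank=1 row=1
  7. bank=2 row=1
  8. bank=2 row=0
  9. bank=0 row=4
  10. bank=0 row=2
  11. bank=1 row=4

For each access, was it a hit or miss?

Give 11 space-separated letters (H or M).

Acc 1: bank0 row3 -> MISS (open row3); precharges=0
Acc 2: bank0 row2 -> MISS (open row2); precharges=1
Acc 3: bank0 row1 -> MISS (open row1); precharges=2
Acc 4: bank0 row0 -> MISS (open row0); precharges=3
Acc 5: bank2 row3 -> MISS (open row3); precharges=3
Acc 6: bank1 row1 -> MISS (open row1); precharges=3
Acc 7: bank2 row1 -> MISS (open row1); precharges=4
Acc 8: bank2 row0 -> MISS (open row0); precharges=5
Acc 9: bank0 row4 -> MISS (open row4); precharges=6
Acc 10: bank0 row2 -> MISS (open row2); precharges=7
Acc 11: bank1 row4 -> MISS (open row4); precharges=8

Answer: M M M M M M M M M M M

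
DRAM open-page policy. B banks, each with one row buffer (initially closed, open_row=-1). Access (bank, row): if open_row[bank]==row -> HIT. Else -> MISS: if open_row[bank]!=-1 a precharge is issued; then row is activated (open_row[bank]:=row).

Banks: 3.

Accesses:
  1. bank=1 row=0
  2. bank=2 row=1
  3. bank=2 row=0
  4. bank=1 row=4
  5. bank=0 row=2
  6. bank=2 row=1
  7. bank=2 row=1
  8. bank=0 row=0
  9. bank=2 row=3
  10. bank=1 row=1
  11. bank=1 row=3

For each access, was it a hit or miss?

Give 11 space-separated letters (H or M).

Acc 1: bank1 row0 -> MISS (open row0); precharges=0
Acc 2: bank2 row1 -> MISS (open row1); precharges=0
Acc 3: bank2 row0 -> MISS (open row0); precharges=1
Acc 4: bank1 row4 -> MISS (open row4); precharges=2
Acc 5: bank0 row2 -> MISS (open row2); precharges=2
Acc 6: bank2 row1 -> MISS (open row1); precharges=3
Acc 7: bank2 row1 -> HIT
Acc 8: bank0 row0 -> MISS (open row0); precharges=4
Acc 9: bank2 row3 -> MISS (open row3); precharges=5
Acc 10: bank1 row1 -> MISS (open row1); precharges=6
Acc 11: bank1 row3 -> MISS (open row3); precharges=7

Answer: M M M M M M H M M M M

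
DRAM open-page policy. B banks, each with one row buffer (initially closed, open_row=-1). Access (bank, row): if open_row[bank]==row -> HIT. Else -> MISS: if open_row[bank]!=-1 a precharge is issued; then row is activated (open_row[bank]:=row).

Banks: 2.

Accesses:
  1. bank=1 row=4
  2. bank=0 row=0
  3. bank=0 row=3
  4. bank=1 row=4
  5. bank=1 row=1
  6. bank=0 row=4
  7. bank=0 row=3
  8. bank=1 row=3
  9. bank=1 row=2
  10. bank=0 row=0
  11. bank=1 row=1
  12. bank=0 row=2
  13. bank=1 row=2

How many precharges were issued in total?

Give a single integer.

Answer: 10

Derivation:
Acc 1: bank1 row4 -> MISS (open row4); precharges=0
Acc 2: bank0 row0 -> MISS (open row0); precharges=0
Acc 3: bank0 row3 -> MISS (open row3); precharges=1
Acc 4: bank1 row4 -> HIT
Acc 5: bank1 row1 -> MISS (open row1); precharges=2
Acc 6: bank0 row4 -> MISS (open row4); precharges=3
Acc 7: bank0 row3 -> MISS (open row3); precharges=4
Acc 8: bank1 row3 -> MISS (open row3); precharges=5
Acc 9: bank1 row2 -> MISS (open row2); precharges=6
Acc 10: bank0 row0 -> MISS (open row0); precharges=7
Acc 11: bank1 row1 -> MISS (open row1); precharges=8
Acc 12: bank0 row2 -> MISS (open row2); precharges=9
Acc 13: bank1 row2 -> MISS (open row2); precharges=10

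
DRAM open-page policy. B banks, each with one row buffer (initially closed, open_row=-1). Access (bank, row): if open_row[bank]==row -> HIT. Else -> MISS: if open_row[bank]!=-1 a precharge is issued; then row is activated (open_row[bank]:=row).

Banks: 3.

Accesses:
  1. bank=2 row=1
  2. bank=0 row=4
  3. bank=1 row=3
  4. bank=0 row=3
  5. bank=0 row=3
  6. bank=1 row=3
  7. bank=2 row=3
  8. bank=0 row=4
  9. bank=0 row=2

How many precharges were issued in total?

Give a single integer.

Answer: 4

Derivation:
Acc 1: bank2 row1 -> MISS (open row1); precharges=0
Acc 2: bank0 row4 -> MISS (open row4); precharges=0
Acc 3: bank1 row3 -> MISS (open row3); precharges=0
Acc 4: bank0 row3 -> MISS (open row3); precharges=1
Acc 5: bank0 row3 -> HIT
Acc 6: bank1 row3 -> HIT
Acc 7: bank2 row3 -> MISS (open row3); precharges=2
Acc 8: bank0 row4 -> MISS (open row4); precharges=3
Acc 9: bank0 row2 -> MISS (open row2); precharges=4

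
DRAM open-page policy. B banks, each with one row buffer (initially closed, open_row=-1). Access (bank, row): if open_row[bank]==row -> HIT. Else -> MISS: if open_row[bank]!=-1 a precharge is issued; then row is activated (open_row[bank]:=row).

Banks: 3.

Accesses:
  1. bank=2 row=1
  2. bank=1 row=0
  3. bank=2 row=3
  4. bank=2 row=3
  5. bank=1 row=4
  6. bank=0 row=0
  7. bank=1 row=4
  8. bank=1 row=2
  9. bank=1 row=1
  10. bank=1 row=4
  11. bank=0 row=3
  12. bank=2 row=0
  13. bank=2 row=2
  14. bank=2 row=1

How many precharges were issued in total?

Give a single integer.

Acc 1: bank2 row1 -> MISS (open row1); precharges=0
Acc 2: bank1 row0 -> MISS (open row0); precharges=0
Acc 3: bank2 row3 -> MISS (open row3); precharges=1
Acc 4: bank2 row3 -> HIT
Acc 5: bank1 row4 -> MISS (open row4); precharges=2
Acc 6: bank0 row0 -> MISS (open row0); precharges=2
Acc 7: bank1 row4 -> HIT
Acc 8: bank1 row2 -> MISS (open row2); precharges=3
Acc 9: bank1 row1 -> MISS (open row1); precharges=4
Acc 10: bank1 row4 -> MISS (open row4); precharges=5
Acc 11: bank0 row3 -> MISS (open row3); precharges=6
Acc 12: bank2 row0 -> MISS (open row0); precharges=7
Acc 13: bank2 row2 -> MISS (open row2); precharges=8
Acc 14: bank2 row1 -> MISS (open row1); precharges=9

Answer: 9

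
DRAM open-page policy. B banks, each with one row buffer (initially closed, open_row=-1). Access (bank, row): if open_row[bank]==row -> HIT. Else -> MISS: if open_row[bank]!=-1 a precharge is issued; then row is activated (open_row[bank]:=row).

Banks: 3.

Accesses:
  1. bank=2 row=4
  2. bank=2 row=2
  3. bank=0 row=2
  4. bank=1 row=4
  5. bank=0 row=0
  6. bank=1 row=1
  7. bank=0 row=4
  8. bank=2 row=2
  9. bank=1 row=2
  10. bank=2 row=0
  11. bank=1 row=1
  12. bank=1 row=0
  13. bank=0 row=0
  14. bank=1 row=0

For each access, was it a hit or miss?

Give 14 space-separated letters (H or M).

Answer: M M M M M M M H M M M M M H

Derivation:
Acc 1: bank2 row4 -> MISS (open row4); precharges=0
Acc 2: bank2 row2 -> MISS (open row2); precharges=1
Acc 3: bank0 row2 -> MISS (open row2); precharges=1
Acc 4: bank1 row4 -> MISS (open row4); precharges=1
Acc 5: bank0 row0 -> MISS (open row0); precharges=2
Acc 6: bank1 row1 -> MISS (open row1); precharges=3
Acc 7: bank0 row4 -> MISS (open row4); precharges=4
Acc 8: bank2 row2 -> HIT
Acc 9: bank1 row2 -> MISS (open row2); precharges=5
Acc 10: bank2 row0 -> MISS (open row0); precharges=6
Acc 11: bank1 row1 -> MISS (open row1); precharges=7
Acc 12: bank1 row0 -> MISS (open row0); precharges=8
Acc 13: bank0 row0 -> MISS (open row0); precharges=9
Acc 14: bank1 row0 -> HIT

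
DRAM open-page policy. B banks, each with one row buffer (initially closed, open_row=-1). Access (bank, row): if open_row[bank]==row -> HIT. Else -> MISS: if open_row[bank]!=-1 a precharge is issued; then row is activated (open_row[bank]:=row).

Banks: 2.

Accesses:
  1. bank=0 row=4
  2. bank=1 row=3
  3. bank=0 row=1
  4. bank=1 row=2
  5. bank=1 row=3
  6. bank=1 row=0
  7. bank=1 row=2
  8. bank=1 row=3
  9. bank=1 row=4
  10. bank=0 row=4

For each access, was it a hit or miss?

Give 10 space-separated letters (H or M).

Acc 1: bank0 row4 -> MISS (open row4); precharges=0
Acc 2: bank1 row3 -> MISS (open row3); precharges=0
Acc 3: bank0 row1 -> MISS (open row1); precharges=1
Acc 4: bank1 row2 -> MISS (open row2); precharges=2
Acc 5: bank1 row3 -> MISS (open row3); precharges=3
Acc 6: bank1 row0 -> MISS (open row0); precharges=4
Acc 7: bank1 row2 -> MISS (open row2); precharges=5
Acc 8: bank1 row3 -> MISS (open row3); precharges=6
Acc 9: bank1 row4 -> MISS (open row4); precharges=7
Acc 10: bank0 row4 -> MISS (open row4); precharges=8

Answer: M M M M M M M M M M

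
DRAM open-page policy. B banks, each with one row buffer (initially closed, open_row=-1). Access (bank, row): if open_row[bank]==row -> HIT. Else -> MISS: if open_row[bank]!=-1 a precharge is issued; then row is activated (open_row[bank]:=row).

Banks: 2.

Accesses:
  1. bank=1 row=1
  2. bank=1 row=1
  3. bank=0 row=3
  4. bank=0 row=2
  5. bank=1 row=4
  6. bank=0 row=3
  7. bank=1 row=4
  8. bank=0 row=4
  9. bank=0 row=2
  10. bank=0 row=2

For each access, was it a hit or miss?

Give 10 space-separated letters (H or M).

Answer: M H M M M M H M M H

Derivation:
Acc 1: bank1 row1 -> MISS (open row1); precharges=0
Acc 2: bank1 row1 -> HIT
Acc 3: bank0 row3 -> MISS (open row3); precharges=0
Acc 4: bank0 row2 -> MISS (open row2); precharges=1
Acc 5: bank1 row4 -> MISS (open row4); precharges=2
Acc 6: bank0 row3 -> MISS (open row3); precharges=3
Acc 7: bank1 row4 -> HIT
Acc 8: bank0 row4 -> MISS (open row4); precharges=4
Acc 9: bank0 row2 -> MISS (open row2); precharges=5
Acc 10: bank0 row2 -> HIT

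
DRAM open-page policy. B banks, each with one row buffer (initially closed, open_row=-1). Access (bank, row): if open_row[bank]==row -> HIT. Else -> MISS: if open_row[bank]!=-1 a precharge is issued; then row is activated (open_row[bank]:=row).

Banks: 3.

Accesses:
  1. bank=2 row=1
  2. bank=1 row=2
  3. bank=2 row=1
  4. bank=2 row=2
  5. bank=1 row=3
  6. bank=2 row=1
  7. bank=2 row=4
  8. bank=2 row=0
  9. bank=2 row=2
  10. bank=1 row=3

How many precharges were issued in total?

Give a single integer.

Answer: 6

Derivation:
Acc 1: bank2 row1 -> MISS (open row1); precharges=0
Acc 2: bank1 row2 -> MISS (open row2); precharges=0
Acc 3: bank2 row1 -> HIT
Acc 4: bank2 row2 -> MISS (open row2); precharges=1
Acc 5: bank1 row3 -> MISS (open row3); precharges=2
Acc 6: bank2 row1 -> MISS (open row1); precharges=3
Acc 7: bank2 row4 -> MISS (open row4); precharges=4
Acc 8: bank2 row0 -> MISS (open row0); precharges=5
Acc 9: bank2 row2 -> MISS (open row2); precharges=6
Acc 10: bank1 row3 -> HIT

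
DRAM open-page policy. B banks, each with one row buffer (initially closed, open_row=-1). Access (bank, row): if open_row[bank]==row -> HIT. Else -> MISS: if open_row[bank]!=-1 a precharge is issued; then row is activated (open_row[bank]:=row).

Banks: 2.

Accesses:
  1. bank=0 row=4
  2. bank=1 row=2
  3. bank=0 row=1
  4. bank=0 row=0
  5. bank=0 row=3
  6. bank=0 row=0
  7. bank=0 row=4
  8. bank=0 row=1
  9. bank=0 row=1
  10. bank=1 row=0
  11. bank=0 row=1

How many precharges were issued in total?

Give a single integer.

Acc 1: bank0 row4 -> MISS (open row4); precharges=0
Acc 2: bank1 row2 -> MISS (open row2); precharges=0
Acc 3: bank0 row1 -> MISS (open row1); precharges=1
Acc 4: bank0 row0 -> MISS (open row0); precharges=2
Acc 5: bank0 row3 -> MISS (open row3); precharges=3
Acc 6: bank0 row0 -> MISS (open row0); precharges=4
Acc 7: bank0 row4 -> MISS (open row4); precharges=5
Acc 8: bank0 row1 -> MISS (open row1); precharges=6
Acc 9: bank0 row1 -> HIT
Acc 10: bank1 row0 -> MISS (open row0); precharges=7
Acc 11: bank0 row1 -> HIT

Answer: 7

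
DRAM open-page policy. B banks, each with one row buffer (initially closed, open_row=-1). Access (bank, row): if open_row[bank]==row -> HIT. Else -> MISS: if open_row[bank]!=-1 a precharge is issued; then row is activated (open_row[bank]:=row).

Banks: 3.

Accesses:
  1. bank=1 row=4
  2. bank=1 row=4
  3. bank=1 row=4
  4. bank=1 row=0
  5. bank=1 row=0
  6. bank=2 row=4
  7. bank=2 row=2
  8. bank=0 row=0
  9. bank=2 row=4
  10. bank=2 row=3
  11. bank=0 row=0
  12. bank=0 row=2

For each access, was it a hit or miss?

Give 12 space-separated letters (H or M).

Answer: M H H M H M M M M M H M

Derivation:
Acc 1: bank1 row4 -> MISS (open row4); precharges=0
Acc 2: bank1 row4 -> HIT
Acc 3: bank1 row4 -> HIT
Acc 4: bank1 row0 -> MISS (open row0); precharges=1
Acc 5: bank1 row0 -> HIT
Acc 6: bank2 row4 -> MISS (open row4); precharges=1
Acc 7: bank2 row2 -> MISS (open row2); precharges=2
Acc 8: bank0 row0 -> MISS (open row0); precharges=2
Acc 9: bank2 row4 -> MISS (open row4); precharges=3
Acc 10: bank2 row3 -> MISS (open row3); precharges=4
Acc 11: bank0 row0 -> HIT
Acc 12: bank0 row2 -> MISS (open row2); precharges=5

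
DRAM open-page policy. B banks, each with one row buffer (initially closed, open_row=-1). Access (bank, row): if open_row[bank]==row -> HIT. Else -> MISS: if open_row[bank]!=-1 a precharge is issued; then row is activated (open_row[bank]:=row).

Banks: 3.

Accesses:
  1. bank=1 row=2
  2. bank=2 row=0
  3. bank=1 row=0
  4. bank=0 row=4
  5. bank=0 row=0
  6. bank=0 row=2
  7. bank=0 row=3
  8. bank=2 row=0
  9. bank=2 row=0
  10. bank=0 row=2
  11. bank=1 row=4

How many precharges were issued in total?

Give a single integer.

Answer: 6

Derivation:
Acc 1: bank1 row2 -> MISS (open row2); precharges=0
Acc 2: bank2 row0 -> MISS (open row0); precharges=0
Acc 3: bank1 row0 -> MISS (open row0); precharges=1
Acc 4: bank0 row4 -> MISS (open row4); precharges=1
Acc 5: bank0 row0 -> MISS (open row0); precharges=2
Acc 6: bank0 row2 -> MISS (open row2); precharges=3
Acc 7: bank0 row3 -> MISS (open row3); precharges=4
Acc 8: bank2 row0 -> HIT
Acc 9: bank2 row0 -> HIT
Acc 10: bank0 row2 -> MISS (open row2); precharges=5
Acc 11: bank1 row4 -> MISS (open row4); precharges=6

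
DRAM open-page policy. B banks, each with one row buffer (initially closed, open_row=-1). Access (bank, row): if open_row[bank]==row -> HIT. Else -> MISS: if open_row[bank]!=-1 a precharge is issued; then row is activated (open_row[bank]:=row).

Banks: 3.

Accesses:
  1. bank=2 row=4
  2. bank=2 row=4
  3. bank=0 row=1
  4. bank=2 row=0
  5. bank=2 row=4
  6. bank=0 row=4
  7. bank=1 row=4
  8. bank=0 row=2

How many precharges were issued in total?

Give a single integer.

Answer: 4

Derivation:
Acc 1: bank2 row4 -> MISS (open row4); precharges=0
Acc 2: bank2 row4 -> HIT
Acc 3: bank0 row1 -> MISS (open row1); precharges=0
Acc 4: bank2 row0 -> MISS (open row0); precharges=1
Acc 5: bank2 row4 -> MISS (open row4); precharges=2
Acc 6: bank0 row4 -> MISS (open row4); precharges=3
Acc 7: bank1 row4 -> MISS (open row4); precharges=3
Acc 8: bank0 row2 -> MISS (open row2); precharges=4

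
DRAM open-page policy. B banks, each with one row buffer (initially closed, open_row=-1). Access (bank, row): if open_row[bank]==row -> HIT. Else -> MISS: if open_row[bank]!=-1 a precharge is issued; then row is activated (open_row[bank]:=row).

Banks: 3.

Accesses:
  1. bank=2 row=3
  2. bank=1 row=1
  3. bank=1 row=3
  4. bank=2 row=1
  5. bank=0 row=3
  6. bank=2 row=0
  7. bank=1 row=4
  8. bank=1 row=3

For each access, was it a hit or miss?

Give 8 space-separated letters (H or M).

Acc 1: bank2 row3 -> MISS (open row3); precharges=0
Acc 2: bank1 row1 -> MISS (open row1); precharges=0
Acc 3: bank1 row3 -> MISS (open row3); precharges=1
Acc 4: bank2 row1 -> MISS (open row1); precharges=2
Acc 5: bank0 row3 -> MISS (open row3); precharges=2
Acc 6: bank2 row0 -> MISS (open row0); precharges=3
Acc 7: bank1 row4 -> MISS (open row4); precharges=4
Acc 8: bank1 row3 -> MISS (open row3); precharges=5

Answer: M M M M M M M M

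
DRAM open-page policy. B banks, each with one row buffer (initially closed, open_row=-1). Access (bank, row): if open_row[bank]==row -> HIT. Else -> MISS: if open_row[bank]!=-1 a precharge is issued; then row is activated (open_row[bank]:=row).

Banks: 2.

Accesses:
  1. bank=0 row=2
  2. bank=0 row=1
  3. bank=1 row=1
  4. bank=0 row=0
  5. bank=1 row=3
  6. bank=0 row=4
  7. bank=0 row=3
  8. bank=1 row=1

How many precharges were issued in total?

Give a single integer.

Answer: 6

Derivation:
Acc 1: bank0 row2 -> MISS (open row2); precharges=0
Acc 2: bank0 row1 -> MISS (open row1); precharges=1
Acc 3: bank1 row1 -> MISS (open row1); precharges=1
Acc 4: bank0 row0 -> MISS (open row0); precharges=2
Acc 5: bank1 row3 -> MISS (open row3); precharges=3
Acc 6: bank0 row4 -> MISS (open row4); precharges=4
Acc 7: bank0 row3 -> MISS (open row3); precharges=5
Acc 8: bank1 row1 -> MISS (open row1); precharges=6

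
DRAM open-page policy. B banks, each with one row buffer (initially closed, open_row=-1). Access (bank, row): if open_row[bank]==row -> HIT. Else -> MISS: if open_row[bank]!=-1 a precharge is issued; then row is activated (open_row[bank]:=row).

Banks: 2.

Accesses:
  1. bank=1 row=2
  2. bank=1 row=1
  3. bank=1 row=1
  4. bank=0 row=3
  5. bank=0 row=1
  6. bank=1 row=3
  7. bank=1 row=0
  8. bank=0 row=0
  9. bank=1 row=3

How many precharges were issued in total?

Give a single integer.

Acc 1: bank1 row2 -> MISS (open row2); precharges=0
Acc 2: bank1 row1 -> MISS (open row1); precharges=1
Acc 3: bank1 row1 -> HIT
Acc 4: bank0 row3 -> MISS (open row3); precharges=1
Acc 5: bank0 row1 -> MISS (open row1); precharges=2
Acc 6: bank1 row3 -> MISS (open row3); precharges=3
Acc 7: bank1 row0 -> MISS (open row0); precharges=4
Acc 8: bank0 row0 -> MISS (open row0); precharges=5
Acc 9: bank1 row3 -> MISS (open row3); precharges=6

Answer: 6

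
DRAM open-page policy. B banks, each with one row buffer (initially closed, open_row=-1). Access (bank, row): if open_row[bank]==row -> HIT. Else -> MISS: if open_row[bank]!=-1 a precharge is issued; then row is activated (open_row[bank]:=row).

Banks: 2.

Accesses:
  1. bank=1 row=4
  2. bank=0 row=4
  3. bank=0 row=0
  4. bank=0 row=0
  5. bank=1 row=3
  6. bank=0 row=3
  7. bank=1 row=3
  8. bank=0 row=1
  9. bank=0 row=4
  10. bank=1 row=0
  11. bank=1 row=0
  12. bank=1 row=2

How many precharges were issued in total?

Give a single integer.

Acc 1: bank1 row4 -> MISS (open row4); precharges=0
Acc 2: bank0 row4 -> MISS (open row4); precharges=0
Acc 3: bank0 row0 -> MISS (open row0); precharges=1
Acc 4: bank0 row0 -> HIT
Acc 5: bank1 row3 -> MISS (open row3); precharges=2
Acc 6: bank0 row3 -> MISS (open row3); precharges=3
Acc 7: bank1 row3 -> HIT
Acc 8: bank0 row1 -> MISS (open row1); precharges=4
Acc 9: bank0 row4 -> MISS (open row4); precharges=5
Acc 10: bank1 row0 -> MISS (open row0); precharges=6
Acc 11: bank1 row0 -> HIT
Acc 12: bank1 row2 -> MISS (open row2); precharges=7

Answer: 7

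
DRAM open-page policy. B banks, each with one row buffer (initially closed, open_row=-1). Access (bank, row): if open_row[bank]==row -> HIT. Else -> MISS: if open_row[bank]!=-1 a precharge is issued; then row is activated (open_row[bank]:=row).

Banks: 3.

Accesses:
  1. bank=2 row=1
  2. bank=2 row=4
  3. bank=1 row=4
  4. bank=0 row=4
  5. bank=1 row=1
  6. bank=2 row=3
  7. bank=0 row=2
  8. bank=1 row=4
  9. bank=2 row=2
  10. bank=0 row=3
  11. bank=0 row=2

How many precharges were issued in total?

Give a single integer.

Acc 1: bank2 row1 -> MISS (open row1); precharges=0
Acc 2: bank2 row4 -> MISS (open row4); precharges=1
Acc 3: bank1 row4 -> MISS (open row4); precharges=1
Acc 4: bank0 row4 -> MISS (open row4); precharges=1
Acc 5: bank1 row1 -> MISS (open row1); precharges=2
Acc 6: bank2 row3 -> MISS (open row3); precharges=3
Acc 7: bank0 row2 -> MISS (open row2); precharges=4
Acc 8: bank1 row4 -> MISS (open row4); precharges=5
Acc 9: bank2 row2 -> MISS (open row2); precharges=6
Acc 10: bank0 row3 -> MISS (open row3); precharges=7
Acc 11: bank0 row2 -> MISS (open row2); precharges=8

Answer: 8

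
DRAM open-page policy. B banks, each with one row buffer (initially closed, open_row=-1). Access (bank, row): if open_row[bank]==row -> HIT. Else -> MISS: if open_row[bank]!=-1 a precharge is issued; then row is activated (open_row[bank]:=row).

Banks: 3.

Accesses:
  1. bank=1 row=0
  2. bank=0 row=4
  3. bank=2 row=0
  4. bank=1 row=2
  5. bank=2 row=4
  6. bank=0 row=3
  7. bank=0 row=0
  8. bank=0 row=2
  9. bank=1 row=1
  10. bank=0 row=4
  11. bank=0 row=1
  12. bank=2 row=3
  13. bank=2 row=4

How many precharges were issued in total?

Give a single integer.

Answer: 10

Derivation:
Acc 1: bank1 row0 -> MISS (open row0); precharges=0
Acc 2: bank0 row4 -> MISS (open row4); precharges=0
Acc 3: bank2 row0 -> MISS (open row0); precharges=0
Acc 4: bank1 row2 -> MISS (open row2); precharges=1
Acc 5: bank2 row4 -> MISS (open row4); precharges=2
Acc 6: bank0 row3 -> MISS (open row3); precharges=3
Acc 7: bank0 row0 -> MISS (open row0); precharges=4
Acc 8: bank0 row2 -> MISS (open row2); precharges=5
Acc 9: bank1 row1 -> MISS (open row1); precharges=6
Acc 10: bank0 row4 -> MISS (open row4); precharges=7
Acc 11: bank0 row1 -> MISS (open row1); precharges=8
Acc 12: bank2 row3 -> MISS (open row3); precharges=9
Acc 13: bank2 row4 -> MISS (open row4); precharges=10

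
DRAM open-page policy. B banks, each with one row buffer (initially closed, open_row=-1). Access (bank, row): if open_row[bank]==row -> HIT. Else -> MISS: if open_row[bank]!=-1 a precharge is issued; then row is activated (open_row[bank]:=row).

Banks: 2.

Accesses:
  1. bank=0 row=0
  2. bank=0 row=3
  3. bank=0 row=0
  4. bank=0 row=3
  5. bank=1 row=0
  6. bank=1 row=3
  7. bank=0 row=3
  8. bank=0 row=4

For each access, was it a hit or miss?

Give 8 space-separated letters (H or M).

Acc 1: bank0 row0 -> MISS (open row0); precharges=0
Acc 2: bank0 row3 -> MISS (open row3); precharges=1
Acc 3: bank0 row0 -> MISS (open row0); precharges=2
Acc 4: bank0 row3 -> MISS (open row3); precharges=3
Acc 5: bank1 row0 -> MISS (open row0); precharges=3
Acc 6: bank1 row3 -> MISS (open row3); precharges=4
Acc 7: bank0 row3 -> HIT
Acc 8: bank0 row4 -> MISS (open row4); precharges=5

Answer: M M M M M M H M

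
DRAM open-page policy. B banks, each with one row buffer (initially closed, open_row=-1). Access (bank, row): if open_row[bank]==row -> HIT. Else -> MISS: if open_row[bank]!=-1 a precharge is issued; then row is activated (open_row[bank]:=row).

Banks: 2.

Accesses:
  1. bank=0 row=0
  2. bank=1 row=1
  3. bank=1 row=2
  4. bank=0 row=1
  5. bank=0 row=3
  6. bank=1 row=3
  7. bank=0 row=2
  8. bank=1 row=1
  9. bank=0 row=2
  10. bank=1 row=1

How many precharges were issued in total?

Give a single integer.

Answer: 6

Derivation:
Acc 1: bank0 row0 -> MISS (open row0); precharges=0
Acc 2: bank1 row1 -> MISS (open row1); precharges=0
Acc 3: bank1 row2 -> MISS (open row2); precharges=1
Acc 4: bank0 row1 -> MISS (open row1); precharges=2
Acc 5: bank0 row3 -> MISS (open row3); precharges=3
Acc 6: bank1 row3 -> MISS (open row3); precharges=4
Acc 7: bank0 row2 -> MISS (open row2); precharges=5
Acc 8: bank1 row1 -> MISS (open row1); precharges=6
Acc 9: bank0 row2 -> HIT
Acc 10: bank1 row1 -> HIT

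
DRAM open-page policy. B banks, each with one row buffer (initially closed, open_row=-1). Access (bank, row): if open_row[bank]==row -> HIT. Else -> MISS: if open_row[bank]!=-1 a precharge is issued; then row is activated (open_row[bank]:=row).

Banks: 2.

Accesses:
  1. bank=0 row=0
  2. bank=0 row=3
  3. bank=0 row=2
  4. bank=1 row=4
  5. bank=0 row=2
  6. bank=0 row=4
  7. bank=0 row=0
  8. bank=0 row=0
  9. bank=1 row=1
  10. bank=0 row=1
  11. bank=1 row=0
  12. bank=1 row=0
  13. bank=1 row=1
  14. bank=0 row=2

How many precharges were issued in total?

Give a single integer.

Acc 1: bank0 row0 -> MISS (open row0); precharges=0
Acc 2: bank0 row3 -> MISS (open row3); precharges=1
Acc 3: bank0 row2 -> MISS (open row2); precharges=2
Acc 4: bank1 row4 -> MISS (open row4); precharges=2
Acc 5: bank0 row2 -> HIT
Acc 6: bank0 row4 -> MISS (open row4); precharges=3
Acc 7: bank0 row0 -> MISS (open row0); precharges=4
Acc 8: bank0 row0 -> HIT
Acc 9: bank1 row1 -> MISS (open row1); precharges=5
Acc 10: bank0 row1 -> MISS (open row1); precharges=6
Acc 11: bank1 row0 -> MISS (open row0); precharges=7
Acc 12: bank1 row0 -> HIT
Acc 13: bank1 row1 -> MISS (open row1); precharges=8
Acc 14: bank0 row2 -> MISS (open row2); precharges=9

Answer: 9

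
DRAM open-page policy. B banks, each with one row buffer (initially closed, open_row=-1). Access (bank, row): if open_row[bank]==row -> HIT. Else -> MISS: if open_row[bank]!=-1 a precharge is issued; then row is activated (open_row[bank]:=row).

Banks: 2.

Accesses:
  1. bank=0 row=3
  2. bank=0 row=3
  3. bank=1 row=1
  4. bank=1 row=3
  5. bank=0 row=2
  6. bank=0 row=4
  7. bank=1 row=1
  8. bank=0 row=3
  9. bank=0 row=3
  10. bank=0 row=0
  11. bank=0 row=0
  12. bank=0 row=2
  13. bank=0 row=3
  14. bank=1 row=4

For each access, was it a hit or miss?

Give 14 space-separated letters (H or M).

Acc 1: bank0 row3 -> MISS (open row3); precharges=0
Acc 2: bank0 row3 -> HIT
Acc 3: bank1 row1 -> MISS (open row1); precharges=0
Acc 4: bank1 row3 -> MISS (open row3); precharges=1
Acc 5: bank0 row2 -> MISS (open row2); precharges=2
Acc 6: bank0 row4 -> MISS (open row4); precharges=3
Acc 7: bank1 row1 -> MISS (open row1); precharges=4
Acc 8: bank0 row3 -> MISS (open row3); precharges=5
Acc 9: bank0 row3 -> HIT
Acc 10: bank0 row0 -> MISS (open row0); precharges=6
Acc 11: bank0 row0 -> HIT
Acc 12: bank0 row2 -> MISS (open row2); precharges=7
Acc 13: bank0 row3 -> MISS (open row3); precharges=8
Acc 14: bank1 row4 -> MISS (open row4); precharges=9

Answer: M H M M M M M M H M H M M M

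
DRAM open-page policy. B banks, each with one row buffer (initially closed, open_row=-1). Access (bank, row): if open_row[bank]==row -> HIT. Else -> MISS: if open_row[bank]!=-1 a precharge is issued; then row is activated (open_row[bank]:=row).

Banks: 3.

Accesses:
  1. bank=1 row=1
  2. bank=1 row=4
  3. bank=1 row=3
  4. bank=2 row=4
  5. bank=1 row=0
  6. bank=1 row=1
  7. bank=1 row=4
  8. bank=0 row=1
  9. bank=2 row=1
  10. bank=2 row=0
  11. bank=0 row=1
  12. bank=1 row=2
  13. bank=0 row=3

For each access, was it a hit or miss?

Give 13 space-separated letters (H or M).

Acc 1: bank1 row1 -> MISS (open row1); precharges=0
Acc 2: bank1 row4 -> MISS (open row4); precharges=1
Acc 3: bank1 row3 -> MISS (open row3); precharges=2
Acc 4: bank2 row4 -> MISS (open row4); precharges=2
Acc 5: bank1 row0 -> MISS (open row0); precharges=3
Acc 6: bank1 row1 -> MISS (open row1); precharges=4
Acc 7: bank1 row4 -> MISS (open row4); precharges=5
Acc 8: bank0 row1 -> MISS (open row1); precharges=5
Acc 9: bank2 row1 -> MISS (open row1); precharges=6
Acc 10: bank2 row0 -> MISS (open row0); precharges=7
Acc 11: bank0 row1 -> HIT
Acc 12: bank1 row2 -> MISS (open row2); precharges=8
Acc 13: bank0 row3 -> MISS (open row3); precharges=9

Answer: M M M M M M M M M M H M M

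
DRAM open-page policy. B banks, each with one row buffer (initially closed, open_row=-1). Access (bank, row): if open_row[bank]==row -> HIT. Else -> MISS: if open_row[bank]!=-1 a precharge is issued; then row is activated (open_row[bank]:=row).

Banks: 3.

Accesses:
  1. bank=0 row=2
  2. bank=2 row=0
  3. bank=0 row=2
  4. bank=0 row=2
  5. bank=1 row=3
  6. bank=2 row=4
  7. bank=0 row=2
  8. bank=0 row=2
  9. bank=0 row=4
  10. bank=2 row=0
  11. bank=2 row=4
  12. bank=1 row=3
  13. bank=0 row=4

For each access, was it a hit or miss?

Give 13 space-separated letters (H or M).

Answer: M M H H M M H H M M M H H

Derivation:
Acc 1: bank0 row2 -> MISS (open row2); precharges=0
Acc 2: bank2 row0 -> MISS (open row0); precharges=0
Acc 3: bank0 row2 -> HIT
Acc 4: bank0 row2 -> HIT
Acc 5: bank1 row3 -> MISS (open row3); precharges=0
Acc 6: bank2 row4 -> MISS (open row4); precharges=1
Acc 7: bank0 row2 -> HIT
Acc 8: bank0 row2 -> HIT
Acc 9: bank0 row4 -> MISS (open row4); precharges=2
Acc 10: bank2 row0 -> MISS (open row0); precharges=3
Acc 11: bank2 row4 -> MISS (open row4); precharges=4
Acc 12: bank1 row3 -> HIT
Acc 13: bank0 row4 -> HIT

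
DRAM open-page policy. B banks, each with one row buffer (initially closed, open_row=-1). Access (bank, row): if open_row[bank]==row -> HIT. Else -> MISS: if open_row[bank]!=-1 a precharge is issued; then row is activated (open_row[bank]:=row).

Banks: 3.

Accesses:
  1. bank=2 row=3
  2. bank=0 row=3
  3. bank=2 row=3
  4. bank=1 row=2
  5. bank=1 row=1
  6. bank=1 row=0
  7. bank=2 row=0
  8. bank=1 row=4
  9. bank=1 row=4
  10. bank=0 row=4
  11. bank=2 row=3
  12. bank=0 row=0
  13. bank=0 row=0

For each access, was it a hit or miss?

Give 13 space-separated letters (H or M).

Acc 1: bank2 row3 -> MISS (open row3); precharges=0
Acc 2: bank0 row3 -> MISS (open row3); precharges=0
Acc 3: bank2 row3 -> HIT
Acc 4: bank1 row2 -> MISS (open row2); precharges=0
Acc 5: bank1 row1 -> MISS (open row1); precharges=1
Acc 6: bank1 row0 -> MISS (open row0); precharges=2
Acc 7: bank2 row0 -> MISS (open row0); precharges=3
Acc 8: bank1 row4 -> MISS (open row4); precharges=4
Acc 9: bank1 row4 -> HIT
Acc 10: bank0 row4 -> MISS (open row4); precharges=5
Acc 11: bank2 row3 -> MISS (open row3); precharges=6
Acc 12: bank0 row0 -> MISS (open row0); precharges=7
Acc 13: bank0 row0 -> HIT

Answer: M M H M M M M M H M M M H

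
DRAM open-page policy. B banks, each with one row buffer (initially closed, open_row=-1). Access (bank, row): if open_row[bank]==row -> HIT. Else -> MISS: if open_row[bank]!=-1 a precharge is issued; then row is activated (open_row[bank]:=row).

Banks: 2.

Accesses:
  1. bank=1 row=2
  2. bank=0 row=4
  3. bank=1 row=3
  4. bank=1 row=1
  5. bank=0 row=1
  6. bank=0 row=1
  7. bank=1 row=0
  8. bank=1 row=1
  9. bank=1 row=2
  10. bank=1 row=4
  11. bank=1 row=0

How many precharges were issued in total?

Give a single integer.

Answer: 8

Derivation:
Acc 1: bank1 row2 -> MISS (open row2); precharges=0
Acc 2: bank0 row4 -> MISS (open row4); precharges=0
Acc 3: bank1 row3 -> MISS (open row3); precharges=1
Acc 4: bank1 row1 -> MISS (open row1); precharges=2
Acc 5: bank0 row1 -> MISS (open row1); precharges=3
Acc 6: bank0 row1 -> HIT
Acc 7: bank1 row0 -> MISS (open row0); precharges=4
Acc 8: bank1 row1 -> MISS (open row1); precharges=5
Acc 9: bank1 row2 -> MISS (open row2); precharges=6
Acc 10: bank1 row4 -> MISS (open row4); precharges=7
Acc 11: bank1 row0 -> MISS (open row0); precharges=8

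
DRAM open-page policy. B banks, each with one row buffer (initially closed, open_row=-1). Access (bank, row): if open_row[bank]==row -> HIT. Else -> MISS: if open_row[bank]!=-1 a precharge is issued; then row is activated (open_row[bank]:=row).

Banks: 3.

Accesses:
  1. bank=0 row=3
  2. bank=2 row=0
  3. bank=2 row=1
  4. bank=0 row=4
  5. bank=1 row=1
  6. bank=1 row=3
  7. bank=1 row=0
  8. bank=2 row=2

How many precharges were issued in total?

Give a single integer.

Acc 1: bank0 row3 -> MISS (open row3); precharges=0
Acc 2: bank2 row0 -> MISS (open row0); precharges=0
Acc 3: bank2 row1 -> MISS (open row1); precharges=1
Acc 4: bank0 row4 -> MISS (open row4); precharges=2
Acc 5: bank1 row1 -> MISS (open row1); precharges=2
Acc 6: bank1 row3 -> MISS (open row3); precharges=3
Acc 7: bank1 row0 -> MISS (open row0); precharges=4
Acc 8: bank2 row2 -> MISS (open row2); precharges=5

Answer: 5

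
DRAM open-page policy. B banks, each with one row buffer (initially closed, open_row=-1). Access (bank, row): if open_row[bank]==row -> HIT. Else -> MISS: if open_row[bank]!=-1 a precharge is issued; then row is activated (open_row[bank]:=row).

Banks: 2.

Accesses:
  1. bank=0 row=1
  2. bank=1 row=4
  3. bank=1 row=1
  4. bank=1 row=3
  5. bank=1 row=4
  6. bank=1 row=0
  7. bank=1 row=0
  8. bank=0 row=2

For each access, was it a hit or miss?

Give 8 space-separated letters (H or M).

Answer: M M M M M M H M

Derivation:
Acc 1: bank0 row1 -> MISS (open row1); precharges=0
Acc 2: bank1 row4 -> MISS (open row4); precharges=0
Acc 3: bank1 row1 -> MISS (open row1); precharges=1
Acc 4: bank1 row3 -> MISS (open row3); precharges=2
Acc 5: bank1 row4 -> MISS (open row4); precharges=3
Acc 6: bank1 row0 -> MISS (open row0); precharges=4
Acc 7: bank1 row0 -> HIT
Acc 8: bank0 row2 -> MISS (open row2); precharges=5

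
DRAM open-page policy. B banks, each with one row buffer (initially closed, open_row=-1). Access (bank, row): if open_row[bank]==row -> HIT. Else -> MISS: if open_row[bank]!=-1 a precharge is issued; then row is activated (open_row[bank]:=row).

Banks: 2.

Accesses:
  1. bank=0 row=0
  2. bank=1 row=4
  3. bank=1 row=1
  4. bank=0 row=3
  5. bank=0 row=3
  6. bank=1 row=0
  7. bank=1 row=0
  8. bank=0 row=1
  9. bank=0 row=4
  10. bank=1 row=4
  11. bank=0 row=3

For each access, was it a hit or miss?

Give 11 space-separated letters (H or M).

Answer: M M M M H M H M M M M

Derivation:
Acc 1: bank0 row0 -> MISS (open row0); precharges=0
Acc 2: bank1 row4 -> MISS (open row4); precharges=0
Acc 3: bank1 row1 -> MISS (open row1); precharges=1
Acc 4: bank0 row3 -> MISS (open row3); precharges=2
Acc 5: bank0 row3 -> HIT
Acc 6: bank1 row0 -> MISS (open row0); precharges=3
Acc 7: bank1 row0 -> HIT
Acc 8: bank0 row1 -> MISS (open row1); precharges=4
Acc 9: bank0 row4 -> MISS (open row4); precharges=5
Acc 10: bank1 row4 -> MISS (open row4); precharges=6
Acc 11: bank0 row3 -> MISS (open row3); precharges=7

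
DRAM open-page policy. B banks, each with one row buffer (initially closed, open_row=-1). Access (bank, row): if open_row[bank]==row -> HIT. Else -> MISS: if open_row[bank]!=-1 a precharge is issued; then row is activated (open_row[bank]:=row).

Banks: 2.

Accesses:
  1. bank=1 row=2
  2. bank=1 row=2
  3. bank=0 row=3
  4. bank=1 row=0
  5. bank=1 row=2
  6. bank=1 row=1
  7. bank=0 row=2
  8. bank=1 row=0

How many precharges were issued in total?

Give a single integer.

Answer: 5

Derivation:
Acc 1: bank1 row2 -> MISS (open row2); precharges=0
Acc 2: bank1 row2 -> HIT
Acc 3: bank0 row3 -> MISS (open row3); precharges=0
Acc 4: bank1 row0 -> MISS (open row0); precharges=1
Acc 5: bank1 row2 -> MISS (open row2); precharges=2
Acc 6: bank1 row1 -> MISS (open row1); precharges=3
Acc 7: bank0 row2 -> MISS (open row2); precharges=4
Acc 8: bank1 row0 -> MISS (open row0); precharges=5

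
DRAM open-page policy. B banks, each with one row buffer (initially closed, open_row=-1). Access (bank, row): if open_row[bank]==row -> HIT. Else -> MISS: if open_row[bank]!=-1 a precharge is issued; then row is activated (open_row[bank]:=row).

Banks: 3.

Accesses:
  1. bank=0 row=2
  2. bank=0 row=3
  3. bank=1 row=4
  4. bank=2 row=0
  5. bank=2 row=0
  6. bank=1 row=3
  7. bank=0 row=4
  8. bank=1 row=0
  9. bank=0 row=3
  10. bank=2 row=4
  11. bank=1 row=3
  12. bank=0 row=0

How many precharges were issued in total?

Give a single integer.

Answer: 8

Derivation:
Acc 1: bank0 row2 -> MISS (open row2); precharges=0
Acc 2: bank0 row3 -> MISS (open row3); precharges=1
Acc 3: bank1 row4 -> MISS (open row4); precharges=1
Acc 4: bank2 row0 -> MISS (open row0); precharges=1
Acc 5: bank2 row0 -> HIT
Acc 6: bank1 row3 -> MISS (open row3); precharges=2
Acc 7: bank0 row4 -> MISS (open row4); precharges=3
Acc 8: bank1 row0 -> MISS (open row0); precharges=4
Acc 9: bank0 row3 -> MISS (open row3); precharges=5
Acc 10: bank2 row4 -> MISS (open row4); precharges=6
Acc 11: bank1 row3 -> MISS (open row3); precharges=7
Acc 12: bank0 row0 -> MISS (open row0); precharges=8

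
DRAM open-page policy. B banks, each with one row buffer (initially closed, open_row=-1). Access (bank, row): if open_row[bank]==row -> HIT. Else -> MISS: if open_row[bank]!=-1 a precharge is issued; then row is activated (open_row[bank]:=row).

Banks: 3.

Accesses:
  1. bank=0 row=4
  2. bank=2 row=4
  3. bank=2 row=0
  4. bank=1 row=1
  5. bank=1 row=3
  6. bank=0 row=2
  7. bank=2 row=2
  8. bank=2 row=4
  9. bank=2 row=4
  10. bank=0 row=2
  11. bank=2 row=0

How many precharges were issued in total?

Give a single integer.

Answer: 6

Derivation:
Acc 1: bank0 row4 -> MISS (open row4); precharges=0
Acc 2: bank2 row4 -> MISS (open row4); precharges=0
Acc 3: bank2 row0 -> MISS (open row0); precharges=1
Acc 4: bank1 row1 -> MISS (open row1); precharges=1
Acc 5: bank1 row3 -> MISS (open row3); precharges=2
Acc 6: bank0 row2 -> MISS (open row2); precharges=3
Acc 7: bank2 row2 -> MISS (open row2); precharges=4
Acc 8: bank2 row4 -> MISS (open row4); precharges=5
Acc 9: bank2 row4 -> HIT
Acc 10: bank0 row2 -> HIT
Acc 11: bank2 row0 -> MISS (open row0); precharges=6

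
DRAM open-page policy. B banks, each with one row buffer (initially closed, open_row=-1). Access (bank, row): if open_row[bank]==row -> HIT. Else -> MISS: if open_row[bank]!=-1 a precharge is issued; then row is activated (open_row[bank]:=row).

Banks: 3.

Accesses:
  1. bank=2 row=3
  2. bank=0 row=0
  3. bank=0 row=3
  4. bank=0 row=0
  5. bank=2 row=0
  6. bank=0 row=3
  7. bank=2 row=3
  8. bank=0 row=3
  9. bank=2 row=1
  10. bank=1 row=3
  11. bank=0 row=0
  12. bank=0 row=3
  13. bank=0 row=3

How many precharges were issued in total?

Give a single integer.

Answer: 8

Derivation:
Acc 1: bank2 row3 -> MISS (open row3); precharges=0
Acc 2: bank0 row0 -> MISS (open row0); precharges=0
Acc 3: bank0 row3 -> MISS (open row3); precharges=1
Acc 4: bank0 row0 -> MISS (open row0); precharges=2
Acc 5: bank2 row0 -> MISS (open row0); precharges=3
Acc 6: bank0 row3 -> MISS (open row3); precharges=4
Acc 7: bank2 row3 -> MISS (open row3); precharges=5
Acc 8: bank0 row3 -> HIT
Acc 9: bank2 row1 -> MISS (open row1); precharges=6
Acc 10: bank1 row3 -> MISS (open row3); precharges=6
Acc 11: bank0 row0 -> MISS (open row0); precharges=7
Acc 12: bank0 row3 -> MISS (open row3); precharges=8
Acc 13: bank0 row3 -> HIT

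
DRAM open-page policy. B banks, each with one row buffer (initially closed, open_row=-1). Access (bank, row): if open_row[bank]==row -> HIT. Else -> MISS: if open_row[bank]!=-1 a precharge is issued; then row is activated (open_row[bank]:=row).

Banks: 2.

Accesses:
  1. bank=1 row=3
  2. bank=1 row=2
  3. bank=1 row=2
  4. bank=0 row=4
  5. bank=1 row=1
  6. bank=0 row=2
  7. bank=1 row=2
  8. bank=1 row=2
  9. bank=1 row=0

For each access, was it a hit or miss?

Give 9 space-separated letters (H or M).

Answer: M M H M M M M H M

Derivation:
Acc 1: bank1 row3 -> MISS (open row3); precharges=0
Acc 2: bank1 row2 -> MISS (open row2); precharges=1
Acc 3: bank1 row2 -> HIT
Acc 4: bank0 row4 -> MISS (open row4); precharges=1
Acc 5: bank1 row1 -> MISS (open row1); precharges=2
Acc 6: bank0 row2 -> MISS (open row2); precharges=3
Acc 7: bank1 row2 -> MISS (open row2); precharges=4
Acc 8: bank1 row2 -> HIT
Acc 9: bank1 row0 -> MISS (open row0); precharges=5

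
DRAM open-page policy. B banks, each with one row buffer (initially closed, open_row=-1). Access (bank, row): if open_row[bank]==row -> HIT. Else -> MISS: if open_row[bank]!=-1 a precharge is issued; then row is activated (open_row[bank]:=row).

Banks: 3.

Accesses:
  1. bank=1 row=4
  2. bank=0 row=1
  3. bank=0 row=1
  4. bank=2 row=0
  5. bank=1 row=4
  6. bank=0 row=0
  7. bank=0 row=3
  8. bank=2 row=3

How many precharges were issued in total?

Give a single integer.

Answer: 3

Derivation:
Acc 1: bank1 row4 -> MISS (open row4); precharges=0
Acc 2: bank0 row1 -> MISS (open row1); precharges=0
Acc 3: bank0 row1 -> HIT
Acc 4: bank2 row0 -> MISS (open row0); precharges=0
Acc 5: bank1 row4 -> HIT
Acc 6: bank0 row0 -> MISS (open row0); precharges=1
Acc 7: bank0 row3 -> MISS (open row3); precharges=2
Acc 8: bank2 row3 -> MISS (open row3); precharges=3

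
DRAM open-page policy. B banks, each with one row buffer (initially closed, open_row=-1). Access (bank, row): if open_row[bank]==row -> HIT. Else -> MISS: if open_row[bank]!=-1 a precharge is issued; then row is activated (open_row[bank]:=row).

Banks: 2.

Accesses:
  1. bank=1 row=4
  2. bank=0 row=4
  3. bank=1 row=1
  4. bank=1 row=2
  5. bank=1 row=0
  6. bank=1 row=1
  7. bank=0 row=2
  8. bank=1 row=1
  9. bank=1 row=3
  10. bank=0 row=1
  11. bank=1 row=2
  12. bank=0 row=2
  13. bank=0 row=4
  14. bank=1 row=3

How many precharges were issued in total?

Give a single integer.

Acc 1: bank1 row4 -> MISS (open row4); precharges=0
Acc 2: bank0 row4 -> MISS (open row4); precharges=0
Acc 3: bank1 row1 -> MISS (open row1); precharges=1
Acc 4: bank1 row2 -> MISS (open row2); precharges=2
Acc 5: bank1 row0 -> MISS (open row0); precharges=3
Acc 6: bank1 row1 -> MISS (open row1); precharges=4
Acc 7: bank0 row2 -> MISS (open row2); precharges=5
Acc 8: bank1 row1 -> HIT
Acc 9: bank1 row3 -> MISS (open row3); precharges=6
Acc 10: bank0 row1 -> MISS (open row1); precharges=7
Acc 11: bank1 row2 -> MISS (open row2); precharges=8
Acc 12: bank0 row2 -> MISS (open row2); precharges=9
Acc 13: bank0 row4 -> MISS (open row4); precharges=10
Acc 14: bank1 row3 -> MISS (open row3); precharges=11

Answer: 11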